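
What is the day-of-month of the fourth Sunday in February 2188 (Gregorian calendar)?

24

February 1, 2188 is a Friday, so the first Sunday is the 3rd.
The fourth Sunday is 3 + 21 = 24.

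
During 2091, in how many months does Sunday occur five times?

A month of length L has five Sundays iff its first Sunday is on day ≤ L−28 (so day 1–3 in a 31-day month, 1–2 in a 30-day month, day 1 in a leap February).
Checking each month of 2091: Jan starts Mon (31d); Feb starts Thu (28d); Mar starts Thu (31d); Apr starts Sun (30d) ✓; May starts Tue (31d); Jun starts Fri (30d); Jul starts Sun (31d) ✓; Aug starts Wed (31d); Sep starts Sat (30d) ✓; Oct starts Mon (31d); Nov starts Thu (30d); Dec starts Sat (31d) ✓.
Five-Sunday months: April, July, September, December → 4.

4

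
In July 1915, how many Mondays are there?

4

July 1915 has 31 days and begins on Thursday.
The first Monday is July 5.
Mondays fall on 5, 12, 19, 26 — that's 4.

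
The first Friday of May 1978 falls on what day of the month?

5

May 1, 1978 is a Monday, so the first Friday is the 5th.
The first Friday is 5 + 0 = 5.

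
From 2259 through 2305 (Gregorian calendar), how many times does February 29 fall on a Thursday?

Leap years in 2259–2305: 11 of them.
Feb 29 weekday advances by 5 (mod 7) from one leap year to the next four years later (or differs when a century non-leap intervenes).
Leap-day weekdays: 2260:Wed 2264:Mon 2268:Sat 2272:Thu✓ 2276:Tue 2280:Sun 2284:Fri 2288:Wed 2292:Mon 2296:Sat 2304:Mon
Thursday: 2272 → 1.

1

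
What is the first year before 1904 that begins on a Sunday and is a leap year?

1888

Jan 1 advances by 2 weekdays after a leap year and by 1 after a common year.
1904: Jan 1 is Friday (leap).
1903: Thursday
1902: Wednesday
1901: Tuesday
1900: Monday
1899: Sunday
1898: Saturday
1897: Friday
1896: Wednesday (leap)
1895: Tuesday
1894: Monday
1893: Sunday
1892: Friday (leap)
1891: Thursday
1890: Wednesday
1889: Tuesday
1888: Sunday (leap)
1888 begins on a Sunday and is a leap year.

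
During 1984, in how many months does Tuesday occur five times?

A month of length L has five Tuesdays iff its first Tuesday is on day ≤ L−28 (so day 1–3 in a 31-day month, 1–2 in a 30-day month, day 1 in a leap February).
Checking each month of 1984: Jan starts Sun (31d) ✓; Feb starts Wed (29d); Mar starts Thu (31d); Apr starts Sun (30d); May starts Tue (31d) ✓; Jun starts Fri (30d); Jul starts Sun (31d) ✓; Aug starts Wed (31d); Sep starts Sat (30d); Oct starts Mon (31d) ✓; Nov starts Thu (30d); Dec starts Sat (31d).
Five-Tuesday months: January, May, July, October → 4.

4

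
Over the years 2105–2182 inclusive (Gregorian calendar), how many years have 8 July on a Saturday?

Track 8 July's weekday year by year (advancing +1, or +2 across a Feb 29):
  2105: Wed  2106: Thu (+1)  2107: Fri (+1)  2108: Sun (+2)  2109: Mon (+1)
  2110: Tue (+1)  2111: Wed (+1)  2112: Fri (+2)  2113: Sat (+1) ✓  2114: Sun (+1)
  2115: Mon (+1)  2116: Wed (+2)  2117: Thu (+1)  2118: Fri (+1)  … (50 more years) …
  2169: Sat (+1) ✓  2170: Sun (+1)  2171: Mon (+1)  2172: Wed (+2)  2173: Thu (+1)
  2174: Fri (+1)  2175: Sat (+1) ✓  2176: Mon (+2)  2177: Tue (+1)  2178: Wed (+1)
  2179: Thu (+1)  2180: Sat (+2) ✓  2181: Sun (+1)  2182: Mon (+1)
Saturday years: 2113, 2119, 2124, 2130, 2141, 2147, 2152, 2158, 2169, 2175, 2180 — 11 in total.

11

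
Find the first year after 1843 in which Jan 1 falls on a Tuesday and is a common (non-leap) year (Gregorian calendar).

1850

Jan 1 advances by 2 weekdays after a leap year and by 1 after a common year.
1843: Jan 1 is Sunday.
1844: Monday (leap)
1845: Wednesday
1846: Thursday
1847: Friday
1848: Saturday (leap)
1849: Monday
1850: Tuesday
1850 begins on a Tuesday and is a common year.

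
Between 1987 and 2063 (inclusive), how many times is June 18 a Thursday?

11

Track June 18's weekday year by year (advancing +1, or +2 across a Feb 29):
  1987: Thu ✓  1988: Sat (+2)  1989: Sun (+1)  1990: Mon (+1)  1991: Tue (+1)
  1992: Thu (+2) ✓  1993: Fri (+1)  1994: Sat (+1)  1995: Sun (+1)  1996: Tue (+2)
  1997: Wed (+1)  1998: Thu (+1) ✓  1999: Fri (+1)  2000: Sun (+2)  … (49 more years) …
  2050: Sat (+1)  2051: Sun (+1)  2052: Tue (+2)  2053: Wed (+1)  2054: Thu (+1) ✓
  2055: Fri (+1)  2056: Sun (+2)  2057: Mon (+1)  2058: Tue (+1)  2059: Wed (+1)
  2060: Fri (+2)  2061: Sat (+1)  2062: Sun (+1)  2063: Mon (+1)
Thursday years: 1987, 1992, 1998, 2009, 2015, 2020, 2026, 2037, 2043, 2048, 2054 — 11 in total.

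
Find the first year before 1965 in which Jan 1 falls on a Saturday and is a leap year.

1944

Jan 1 advances by 2 weekdays after a leap year and by 1 after a common year.
1965: Jan 1 is Friday.
1964: Wednesday (leap)
1963: Tuesday
1962: Monday
1961: Sunday
1960: Friday (leap)
1959: Thursday
1958: Wednesday
1957: Tuesday
1956: Sunday (leap)
1955: Saturday
1954: Friday
1953: Thursday
1952: Tuesday (leap)
1951: Monday
1950: Sunday
1949: Saturday
1948: Thursday (leap)
1947: Wednesday
1946: Tuesday
1945: Monday
1944: Saturday (leap)
1944 begins on a Saturday and is a leap year.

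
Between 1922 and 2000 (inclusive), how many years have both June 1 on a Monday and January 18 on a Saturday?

3

Check each year's weekday for June 1 and January 18:
  1922: Thu/Wed  1923: Fri/Thu  1924: Sun/Fri  1925: Mon/Sun  1926: Tue/Mon  1927: Wed/Tue  1928: Fri/Wed  1929: Sat/Fri  1930: Sun/Sat  1931: Mon/Sun  1932: Wed/Mon  1933: Thu/Wed  1934: Fri/Thu  1935: Sat/Fri  …(51 more)…  1987: Mon/Sun  1988: Wed/Mon  1989: Thu/Wed  1990: Fri/Thu  1991: Sat/Fri  1992: Mon/Sat ✓  1993: Tue/Mon  1994: Wed/Tue  1995: Thu/Wed  1996: Sat/Thu  1997: Sun/Sat  1998: Mon/Sun  1999: Tue/Mon  2000: Thu/Tue
Both conditions hold in: 1936, 1964, 1992 — 3.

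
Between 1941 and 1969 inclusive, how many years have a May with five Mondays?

May has 31 days; it has five Mondays when Monday falls among the first (month-length − 28) days — i.e. when May 1 is one of Monday/Sunday/Saturday.
May 1 by year: 1941:Thu 1942:Fri 1943:Sat✓ 1944:Mon✓ 1945:Tue 1946:Wed 1947:Thu 1948:Sat✓ 1949:Sun✓ 1950:Mon✓ 1951:Tue 1952:Thu 1953:Fri 1954:Sat✓ 1955:Sun✓ 1956:Tue 1957:Wed 1958:Thu 1959:Fri 1960:Sun✓ 1961:Mon✓ 1962:Tue 1963:Wed 1964:Fri 1965:Sat✓ 1966:Sun✓ 1967:Mon✓ 1968:Wed 1969:Thu
Years with five Mondays: 1943, 1944, 1948, 1949, 1950, 1954, 1955, 1960, 1961, 1965, 1966, 1967 → 12.

12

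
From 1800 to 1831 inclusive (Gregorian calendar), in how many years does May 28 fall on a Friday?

5

Track May 28's weekday year by year (advancing +1, or +2 across a Feb 29):
  1800: Wed  1801: Thu (+1)  1802: Fri (+1) ✓  1803: Sat (+1)  1804: Mon (+2)
  1805: Tue (+1)  1806: Wed (+1)  1807: Thu (+1)  1808: Sat (+2)  1809: Sun (+1)
  1810: Mon (+1)  1811: Tue (+1)  1812: Thu (+2)  1813: Fri (+1) ✓  … (4 more years) …
  1818: Thu (+1)  1819: Fri (+1) ✓  1820: Sun (+2)  1821: Mon (+1)  1822: Tue (+1)
  1823: Wed (+1)  1824: Fri (+2) ✓  1825: Sat (+1)  1826: Sun (+1)  1827: Mon (+1)
  1828: Wed (+2)  1829: Thu (+1)  1830: Fri (+1) ✓  1831: Sat (+1)
Friday years: 1802, 1813, 1819, 1824, 1830 — 5 in total.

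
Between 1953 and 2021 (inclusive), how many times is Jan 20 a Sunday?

10

Track Jan 20's weekday year by year (advancing +1, or +2 across a Feb 29):
  1953: Tue  1954: Wed (+1)  1955: Thu (+1)  1956: Fri (+1)  1957: Sun (+2) ✓
  1958: Mon (+1)  1959: Tue (+1)  1960: Wed (+1)  1961: Fri (+2)  1962: Sat (+1)
  1963: Sun (+1) ✓  1964: Mon (+1)  1965: Wed (+2)  1966: Thu (+1)  … (41 more years) …
  2008: Sun (+1) ✓  2009: Tue (+2)  2010: Wed (+1)  2011: Thu (+1)  2012: Fri (+1)
  2013: Sun (+2) ✓  2014: Mon (+1)  2015: Tue (+1)  2016: Wed (+1)  2017: Fri (+2)
  2018: Sat (+1)  2019: Sun (+1) ✓  2020: Mon (+1)  2021: Wed (+2)
Sunday years: 1957, 1963, 1974, 1980, 1985, 1991, 2002, 2008, 2013, 2019 — 10 in total.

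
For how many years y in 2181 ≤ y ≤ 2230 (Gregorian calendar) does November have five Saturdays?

November has 30 days; it has five Saturdays when Saturday falls among the first (month-length − 28) days — i.e. when November 1 is one of Saturday/Friday.
November 1 by year: 2181:Thu 2182:Fri✓ 2183:Sat✓ 2184:Mon 2185:Tue 2186:Wed 2187:Thu 2188:Sat✓ 2189:Sun 2190:Mon 2191:Tue 2192:Thu 2193:Fri✓ 2194:Sat✓ 2195:Sun …(20 more)… 2216:Fri✓ 2217:Sat✓ 2218:Sun 2219:Mon 2220:Wed 2221:Thu 2222:Fri✓ 2223:Sat✓ 2224:Mon 2225:Tue 2226:Wed 2227:Thu 2228:Sat✓ 2229:Sun 2230:Mon
Years with five Saturdays: 2182, 2183, 2188, 2193, 2194, 2199, 2200, 2205, 2206, 2211, 2216, 2217, 2222, 2223, 2228 → 15.

15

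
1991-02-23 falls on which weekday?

January 1, 1991 is a Tuesday.
February 23 is day 54 of the year, i.e. 53 days after Jan 1.
53 mod 7 = 4, so advance 4 weekdays from Tuesday: Saturday.

Saturday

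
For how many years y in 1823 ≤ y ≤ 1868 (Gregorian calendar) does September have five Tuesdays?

September has 30 days; it has five Tuesdays when Tuesday falls among the first (month-length − 28) days — i.e. when September 1 is one of Tuesday/Monday.
September 1 by year: 1823:Mon✓ 1824:Wed 1825:Thu 1826:Fri 1827:Sat 1828:Mon✓ 1829:Tue✓ 1830:Wed 1831:Thu 1832:Sat 1833:Sun 1834:Mon✓ 1835:Tue✓ 1836:Thu 1837:Fri …(16 more)… 1854:Fri 1855:Sat 1856:Mon✓ 1857:Tue✓ 1858:Wed 1859:Thu 1860:Sat 1861:Sun 1862:Mon✓ 1863:Tue✓ 1864:Thu 1865:Fri 1866:Sat 1867:Sun 1868:Tue✓
Years with five Tuesdays: 1823, 1828, 1829, 1834, 1835, 1840, 1845, 1846, 1851, 1856, 1857, 1862, 1863, 1868 → 14.

14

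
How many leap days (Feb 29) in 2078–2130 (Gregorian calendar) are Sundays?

Leap years in 2078–2130: 12 of them.
Feb 29 weekday advances by 5 (mod 7) from one leap year to the next four years later (or differs when a century non-leap intervenes).
Leap-day weekdays: 2080:Thu 2084:Tue 2088:Sun✓ 2092:Fri 2096:Wed 2104:Fri 2108:Wed 2112:Mon 2116:Sat 2120:Thu 2124:Tue 2128:Sun✓
Sunday: 2088, 2128 → 2.

2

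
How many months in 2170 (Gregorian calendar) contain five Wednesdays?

A month of length L has five Wednesdays iff its first Wednesday is on day ≤ L−28 (so day 1–3 in a 31-day month, 1–2 in a 30-day month, day 1 in a leap February).
Checking each month of 2170: Jan starts Mon (31d) ✓; Feb starts Thu (28d); Mar starts Thu (31d); Apr starts Sun (30d); May starts Tue (31d) ✓; Jun starts Fri (30d); Jul starts Sun (31d); Aug starts Wed (31d) ✓; Sep starts Sat (30d); Oct starts Mon (31d) ✓; Nov starts Thu (30d); Dec starts Sat (31d).
Five-Wednesday months: January, May, August, October → 4.

4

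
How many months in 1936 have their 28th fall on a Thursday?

Check the 28th of each month of 1936: Jan 28: Tue, Feb 28: Fri, Mar 28: Sat, Apr 28: Tue, May 28: Thu, Jun 28: Sun, Jul 28: Tue, Aug 28: Fri, Sep 28: Mon, Oct 28: Wed, Nov 28: Sat, Dec 28: Mon.
Thursday occurs in May — 1 month.

1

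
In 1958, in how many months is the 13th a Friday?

1

Check the 13th of each month of 1958: Jan 13: Mon, Feb 13: Thu, Mar 13: Thu, Apr 13: Sun, May 13: Tue, Jun 13: Fri, Jul 13: Sun, Aug 13: Wed, Sep 13: Sat, Oct 13: Mon, Nov 13: Thu, Dec 13: Sat.
Friday occurs in June — 1 month.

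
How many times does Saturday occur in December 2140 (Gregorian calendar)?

5

December 2140 has 31 days and begins on Thursday.
The first Saturday is December 3.
Saturdays fall on 3, 10, 17, 24, 31 — that's 5.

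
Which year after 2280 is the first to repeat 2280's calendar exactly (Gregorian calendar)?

2320

Two years share a calendar iff Jan 1 falls on the same weekday and both are leap or both are common. 2280: Jan 1 is Thursday, leap year.
2281: Jan 1 Saturday, common
2282: Jan 1 Sunday, common
2283: Jan 1 Monday, common
2284: Jan 1 Tuesday, leap
2285: Jan 1 Thursday, common
2286: Jan 1 Friday, common
2287: Jan 1 Saturday, common
2288: Jan 1 Sunday, leap
2289: Jan 1 Tuesday, common
2290: Jan 1 Wednesday, common
2291: Jan 1 Thursday, common
2292: Jan 1 Friday, leap
2293: Jan 1 Sunday, common
2294: Jan 1 Monday, common
2295: Jan 1 Tuesday, common
2296: Jan 1 Wednesday, leap
2297: Jan 1 Friday, common
2298: Jan 1 Saturday, common
2299: Jan 1 Sunday, common
2300: Jan 1 Monday, common
2301: Jan 1 Tuesday, common
2302: Jan 1 Wednesday, common
2303: Jan 1 Thursday, common
2304: Jan 1 Friday, leap
2305: Jan 1 Sunday, common
2306: Jan 1 Monday, common
2307: Jan 1 Tuesday, common
2308: Jan 1 Wednesday, leap
2309: Jan 1 Friday, common
2310: Jan 1 Saturday, common
2311: Jan 1 Sunday, common
2312: Jan 1 Monday, leap
2313: Jan 1 Wednesday, common
2314: Jan 1 Thursday, common
2315: Jan 1 Friday, common
2316: Jan 1 Saturday, leap
2317: Jan 1 Monday, common
2318: Jan 1 Tuesday, common
2319: Jan 1 Wednesday, common
2320: Jan 1 Thursday, leap
2320 matches on both conditions.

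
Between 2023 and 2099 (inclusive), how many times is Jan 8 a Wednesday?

Track Jan 8's weekday year by year (advancing +1, or +2 across a Feb 29):
  2023: Sun  2024: Mon (+1)  2025: Wed (+2) ✓  2026: Thu (+1)  2027: Fri (+1)
  2028: Sat (+1)  2029: Mon (+2)  2030: Tue (+1)  2031: Wed (+1) ✓  2032: Thu (+1)
  2033: Sat (+2)  2034: Sun (+1)  2035: Mon (+1)  2036: Tue (+1)  … (49 more years) …
  2086: Tue (+1)  2087: Wed (+1) ✓  2088: Thu (+1)  2089: Sat (+2)  2090: Sun (+1)
  2091: Mon (+1)  2092: Tue (+1)  2093: Thu (+2)  2094: Fri (+1)  2095: Sat (+1)
  2096: Sun (+1)  2097: Tue (+2)  2098: Wed (+1) ✓  2099: Thu (+1)
Wednesday years: 2025, 2031, 2042, 2048, 2053, 2059, 2070, 2076, 2081, 2087, 2098 — 11 in total.

11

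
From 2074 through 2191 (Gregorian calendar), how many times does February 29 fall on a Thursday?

4

Leap years in 2074–2191: 28 of them.
Feb 29 weekday advances by 5 (mod 7) from one leap year to the next four years later (or differs when a century non-leap intervenes).
Leap-day weekdays: 2076:Sat 2080:Thu✓ 2084:Tue 2088:Sun 2092:Fri 2096:Wed 2104:Fri 2108:Wed 2112:Mon 2116:Sat 2120:Thu✓ 2124:Tue 2128:Sun 2132:Fri 2136:Wed 2140:Mon 2144:Sat 2148:Thu✓ 2152:Tue 2156:Sun 2160:Fri 2164:Wed 2168:Mon 2172:Sat 2176:Thu✓ 2180:Tue 2184:Sun 2188:Fri
Thursday: 2080, 2120, 2148, 2176 → 4.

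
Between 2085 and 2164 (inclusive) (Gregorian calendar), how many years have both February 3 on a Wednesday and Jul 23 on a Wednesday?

0

Check each year's weekday for February 3 and Jul 23:
  2085: Sat/Mon  2086: Sun/Tue  2087: Mon/Wed  2088: Tue/Fri  2089: Thu/Sat  2090: Fri/Sun  2091: Sat/Mon  2092: Sun/Wed  2093: Tue/Thu  2094: Wed/Fri  2095: Thu/Sat  2096: Fri/Mon  2097: Sun/Tue  2098: Mon/Wed  …(52 more)…  2151: Wed/Fri  2152: Thu/Sun  2153: Sat/Mon  2154: Sun/Tue  2155: Mon/Wed  2156: Tue/Fri  2157: Thu/Sat  2158: Fri/Sun  2159: Sat/Mon  2160: Sun/Wed  2161: Tue/Thu  2162: Wed/Fri  2163: Thu/Sat  2164: Fri/Mon
Both conditions hold in: no year — 0.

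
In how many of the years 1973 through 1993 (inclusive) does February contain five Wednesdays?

February has 28 days (29 in leap years); it has five Wednesdays when Wednesday falls among the first (month-length − 28) days — i.e. when February 1 is Wednesday in a leap year (never in a common year).
February 1 by year: 1973:Thu 1974:Fri 1975:Sat 1976:Sun 1977:Tue 1978:Wed 1979:Thu 1980:Fri 1981:Sun 1982:Mon 1983:Tue 1984:Wed✓ 1985:Fri 1986:Sat 1987:Sun 1988:Mon 1989:Wed 1990:Thu 1991:Fri 1992:Sat 1993:Mon
Years with five Wednesdays: 1984 → 1.

1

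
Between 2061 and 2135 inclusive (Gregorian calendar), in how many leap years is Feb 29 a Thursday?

2

Leap years in 2061–2135: 17 of them.
Feb 29 weekday advances by 5 (mod 7) from one leap year to the next four years later (or differs when a century non-leap intervenes).
Leap-day weekdays: 2064:Fri 2068:Wed 2072:Mon 2076:Sat 2080:Thu✓ 2084:Tue 2088:Sun 2092:Fri 2096:Wed 2104:Fri 2108:Wed 2112:Mon 2116:Sat 2120:Thu✓ 2124:Tue 2128:Sun 2132:Fri
Thursday: 2080, 2120 → 2.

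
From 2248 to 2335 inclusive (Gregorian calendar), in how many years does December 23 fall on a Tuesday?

12

Track December 23's weekday year by year (advancing +1, or +2 across a Feb 29):
  2248: Sat  2249: Sun (+1)  2250: Mon (+1)  2251: Tue (+1) ✓  2252: Thu (+2)
  2253: Fri (+1)  2254: Sat (+1)  2255: Sun (+1)  2256: Tue (+2) ✓  2257: Wed (+1)
  2258: Thu (+1)  2259: Fri (+1)  2260: Sun (+2)  2261: Mon (+1)  … (60 more years) …
  2322: Sat (+1)  2323: Sun (+1)  2324: Tue (+2) ✓  2325: Wed (+1)  2326: Thu (+1)
  2327: Fri (+1)  2328: Sun (+2)  2329: Mon (+1)  2330: Tue (+1) ✓  2331: Wed (+1)
  2332: Fri (+2)  2333: Sat (+1)  2334: Sun (+1)  2335: Mon (+1)
Tuesday years: 2251, 2256, 2262, 2273, 2279, 2284, 2290, 2302, 2313, 2319, 2324, 2330 — 12 in total.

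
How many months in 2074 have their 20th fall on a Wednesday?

1

Check the 20th of each month of 2074: Jan 20: Sat, Feb 20: Tue, Mar 20: Tue, Apr 20: Fri, May 20: Sun, Jun 20: Wed, Jul 20: Fri, Aug 20: Mon, Sep 20: Thu, Oct 20: Sat, Nov 20: Tue, Dec 20: Thu.
Wednesday occurs in June — 1 month.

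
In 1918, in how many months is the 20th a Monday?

1

Check the 20th of each month of 1918: Jan 20: Sun, Feb 20: Wed, Mar 20: Wed, Apr 20: Sat, May 20: Mon, Jun 20: Thu, Jul 20: Sat, Aug 20: Tue, Sep 20: Fri, Oct 20: Sun, Nov 20: Wed, Dec 20: Fri.
Monday occurs in May — 1 month.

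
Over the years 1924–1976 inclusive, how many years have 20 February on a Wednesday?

8

Track 20 February's weekday year by year (advancing +1, or +2 across a Feb 29):
  1924: Wed ✓  1925: Fri (+2)  1926: Sat (+1)  1927: Sun (+1)  1928: Mon (+1)
  1929: Wed (+2) ✓  1930: Thu (+1)  1931: Fri (+1)  1932: Sat (+1)  1933: Mon (+2)
  1934: Tue (+1)  1935: Wed (+1) ✓  1936: Thu (+1)  1937: Sat (+2)  … (25 more years) …
  1963: Wed (+1) ✓  1964: Thu (+1)  1965: Sat (+2)  1966: Sun (+1)  1967: Mon (+1)
  1968: Tue (+1)  1969: Thu (+2)  1970: Fri (+1)  1971: Sat (+1)  1972: Sun (+1)
  1973: Tue (+2)  1974: Wed (+1) ✓  1975: Thu (+1)  1976: Fri (+1)
Wednesday years: 1924, 1929, 1935, 1946, 1952, 1957, 1963, 1974 — 8 in total.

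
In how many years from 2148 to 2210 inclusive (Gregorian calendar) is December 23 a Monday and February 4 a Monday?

7

Check each year's weekday for December 23 and February 4:
  2148: Mon/Sun  2149: Tue/Tue  2150: Wed/Wed  2151: Thu/Thu  2152: Sat/Fri  2153: Sun/Sun  2154: Mon/Mon ✓  2155: Tue/Tue  2156: Thu/Wed  2157: Fri/Fri  2158: Sat/Sat  2159: Sun/Sun  2160: Tue/Mon  2161: Wed/Wed  …(35 more)…  2197: Sat/Sat  2198: Sun/Sun  2199: Mon/Mon ✓  2200: Tue/Tue  2201: Wed/Wed  2202: Thu/Thu  2203: Fri/Fri  2204: Sun/Sat  2205: Mon/Mon ✓  2206: Tue/Tue  2207: Wed/Wed  2208: Fri/Thu  2209: Sat/Sat  2210: Sun/Sun
Both conditions hold in: 2154, 2165, 2171, 2182, 2193, 2199, 2205 — 7.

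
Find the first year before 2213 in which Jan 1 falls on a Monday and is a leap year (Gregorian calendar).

2176

Jan 1 advances by 2 weekdays after a leap year and by 1 after a common year.
2213: Jan 1 is Friday.
2212: Wednesday (leap)
2211: Tuesday
2210: Monday
2209: Sunday
2208: Friday (leap)
2207: Thursday
2206: Wednesday
2205: Tuesday
2204: Sunday (leap)
2203: Saturday
2202: Friday
2201: Thursday
2200: Wednesday
2199: Tuesday
2198: Monday
2197: Sunday
2196: Friday (leap)
2195: Thursday
2194: Wednesday
2193: Tuesday
2192: Sunday (leap)
2191: Saturday
2190: Friday
2189: Thursday
2188: Tuesday (leap)
2187: Monday
2186: Sunday
2185: Saturday
2184: Thursday (leap)
2183: Wednesday
2182: Tuesday
2181: Monday
2180: Saturday (leap)
2179: Friday
2178: Thursday
2177: Wednesday
2176: Monday (leap)
2176 begins on a Monday and is a leap year.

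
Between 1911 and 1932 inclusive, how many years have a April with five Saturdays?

April has 30 days; it has five Saturdays when Saturday falls among the first (month-length − 28) days — i.e. when April 1 is one of Saturday/Friday.
April 1 by year: 1911:Sat✓ 1912:Mon 1913:Tue 1914:Wed 1915:Thu 1916:Sat✓ 1917:Sun 1918:Mon 1919:Tue 1920:Thu 1921:Fri✓ 1922:Sat✓ 1923:Sun 1924:Tue 1925:Wed 1926:Thu 1927:Fri✓ 1928:Sun 1929:Mon 1930:Tue 1931:Wed 1932:Fri✓
Years with five Saturdays: 1911, 1916, 1921, 1922, 1927, 1932 → 6.

6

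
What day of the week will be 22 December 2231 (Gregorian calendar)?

Thursday

January 1, 2231 is a Saturday.
December 22 is day 356 of the year, i.e. 355 days after Jan 1.
355 mod 7 = 5, so advance 5 weekdays from Saturday: Thursday.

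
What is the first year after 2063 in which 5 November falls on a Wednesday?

From one year to the next, a fixed date's weekday advances by 1, or by 2 when a Feb 29 lies between the two dates.
2063: November 5 is Monday.
2064: Wednesday (+2)
5 November falls on a Wednesday in 2064.

2064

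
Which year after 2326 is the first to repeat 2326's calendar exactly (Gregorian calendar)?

2337

Two years share a calendar iff Jan 1 falls on the same weekday and both are leap or both are common. 2326: Jan 1 is Friday, common year.
2327: Jan 1 Saturday, common
2328: Jan 1 Sunday, leap
2329: Jan 1 Tuesday, common
2330: Jan 1 Wednesday, common
2331: Jan 1 Thursday, common
2332: Jan 1 Friday, leap
2333: Jan 1 Sunday, common
2334: Jan 1 Monday, common
2335: Jan 1 Tuesday, common
2336: Jan 1 Wednesday, leap
2337: Jan 1 Friday, common
2337 matches on both conditions.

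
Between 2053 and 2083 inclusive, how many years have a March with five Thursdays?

March has 31 days; it has five Thursdays when Thursday falls among the first (month-length − 28) days — i.e. when March 1 is one of Thursday/Wednesday/Tuesday.
March 1 by year: 2053:Sat 2054:Sun 2055:Mon 2056:Wed✓ 2057:Thu✓ 2058:Fri 2059:Sat 2060:Mon 2061:Tue✓ 2062:Wed✓ 2063:Thu✓ 2064:Sat 2065:Sun 2066:Mon 2067:Tue✓ 2068:Thu✓ 2069:Fri 2070:Sat 2071:Sun 2072:Tue✓ 2073:Wed✓ 2074:Thu✓ 2075:Fri 2076:Sun 2077:Mon 2078:Tue✓ 2079:Wed✓ 2080:Fri 2081:Sat 2082:Sun 2083:Mon
Years with five Thursdays: 2056, 2057, 2061, 2062, 2063, 2067, 2068, 2072, 2073, 2074, 2078, 2079 → 12.

12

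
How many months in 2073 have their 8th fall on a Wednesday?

Check the 8th of each month of 2073: Jan 8: Sun, Feb 8: Wed, Mar 8: Wed, Apr 8: Sat, May 8: Mon, Jun 8: Thu, Jul 8: Sat, Aug 8: Tue, Sep 8: Fri, Oct 8: Sun, Nov 8: Wed, Dec 8: Fri.
Wednesday occurs in February, March, November — 3 months.

3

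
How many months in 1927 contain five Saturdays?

A month of length L has five Saturdays iff its first Saturday is on day ≤ L−28 (so day 1–3 in a 31-day month, 1–2 in a 30-day month, day 1 in a leap February).
Checking each month of 1927: Jan starts Sat (31d) ✓; Feb starts Tue (28d); Mar starts Tue (31d); Apr starts Fri (30d) ✓; May starts Sun (31d); Jun starts Wed (30d); Jul starts Fri (31d) ✓; Aug starts Mon (31d); Sep starts Thu (30d); Oct starts Sat (31d) ✓; Nov starts Tue (30d); Dec starts Thu (31d) ✓.
Five-Saturday months: January, April, July, October, December → 5.

5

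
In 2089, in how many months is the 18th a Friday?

Check the 18th of each month of 2089: Jan 18: Tue, Feb 18: Fri, Mar 18: Fri, Apr 18: Mon, May 18: Wed, Jun 18: Sat, Jul 18: Mon, Aug 18: Thu, Sep 18: Sun, Oct 18: Tue, Nov 18: Fri, Dec 18: Sun.
Friday occurs in February, March, November — 3 months.

3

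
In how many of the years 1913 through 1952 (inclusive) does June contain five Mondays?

June has 30 days; it has five Mondays when Monday falls among the first (month-length − 28) days — i.e. when June 1 is one of Monday/Sunday.
June 1 by year: 1913:Sun✓ 1914:Mon✓ 1915:Tue 1916:Thu 1917:Fri 1918:Sat 1919:Sun✓ 1920:Tue 1921:Wed 1922:Thu 1923:Fri 1924:Sun✓ 1925:Mon✓ 1926:Tue 1927:Wed …(10 more)… 1938:Wed 1939:Thu 1940:Sat 1941:Sun✓ 1942:Mon✓ 1943:Tue 1944:Thu 1945:Fri 1946:Sat 1947:Sun✓ 1948:Tue 1949:Wed 1950:Thu 1951:Fri 1952:Sun✓
Years with five Mondays: 1913, 1914, 1919, 1924, 1925, 1930, 1931, 1936, 1941, 1942, 1947, 1952 → 12.

12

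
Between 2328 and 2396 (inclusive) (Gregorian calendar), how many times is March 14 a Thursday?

Track March 14's weekday year by year (advancing +1, or +2 across a Feb 29):
  2328: Wed  2329: Thu (+1) ✓  2330: Fri (+1)  2331: Sat (+1)  2332: Mon (+2)
  2333: Tue (+1)  2334: Wed (+1)  2335: Thu (+1) ✓  2336: Sat (+2)  2337: Sun (+1)
  2338: Mon (+1)  2339: Tue (+1)  2340: Thu (+2) ✓  2341: Fri (+1)  … (41 more years) …
  2383: Mon (+1)  2384: Wed (+2)  2385: Thu (+1) ✓  2386: Fri (+1)  2387: Sat (+1)
  2388: Mon (+2)  2389: Tue (+1)  2390: Wed (+1)  2391: Thu (+1) ✓  2392: Sat (+2)
  2393: Sun (+1)  2394: Mon (+1)  2395: Tue (+1)  2396: Thu (+2) ✓
Thursday years: 2329, 2335, 2340, 2346, 2357, 2363, 2368, 2374, 2385, 2391, 2396 — 11 in total.

11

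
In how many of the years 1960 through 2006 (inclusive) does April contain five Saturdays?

15

April has 30 days; it has five Saturdays when Saturday falls among the first (month-length − 28) days — i.e. when April 1 is one of Saturday/Friday.
April 1 by year: 1960:Fri✓ 1961:Sat✓ 1962:Sun 1963:Mon 1964:Wed 1965:Thu 1966:Fri✓ 1967:Sat✓ 1968:Mon 1969:Tue 1970:Wed 1971:Thu 1972:Sat✓ 1973:Sun 1974:Mon …(17 more)… 1992:Wed 1993:Thu 1994:Fri✓ 1995:Sat✓ 1996:Mon 1997:Tue 1998:Wed 1999:Thu 2000:Sat✓ 2001:Sun 2002:Mon 2003:Tue 2004:Thu 2005:Fri✓ 2006:Sat✓
Years with five Saturdays: 1960, 1961, 1966, 1967, 1972, 1977, 1978, 1983, 1988, 1989, 1994, 1995, 2000, 2005, 2006 → 15.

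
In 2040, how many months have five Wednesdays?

4

A month of length L has five Wednesdays iff its first Wednesday is on day ≤ L−28 (so day 1–3 in a 31-day month, 1–2 in a 30-day month, day 1 in a leap February).
Checking each month of 2040: Jan starts Sun (31d); Feb starts Wed (29d) ✓; Mar starts Thu (31d); Apr starts Sun (30d); May starts Tue (31d) ✓; Jun starts Fri (30d); Jul starts Sun (31d); Aug starts Wed (31d) ✓; Sep starts Sat (30d); Oct starts Mon (31d) ✓; Nov starts Thu (30d); Dec starts Sat (31d).
Five-Wednesday months: February, May, August, October → 4.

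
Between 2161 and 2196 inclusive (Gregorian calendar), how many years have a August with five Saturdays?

16

August has 31 days; it has five Saturdays when Saturday falls among the first (month-length − 28) days — i.e. when August 1 is one of Saturday/Friday/Thursday.
August 1 by year: 2161:Sat✓ 2162:Sun 2163:Mon 2164:Wed 2165:Thu✓ 2166:Fri✓ 2167:Sat✓ 2168:Mon 2169:Tue 2170:Wed 2171:Thu✓ 2172:Sat✓ 2173:Sun 2174:Mon 2175:Tue …(6 more)… 2182:Thu✓ 2183:Fri✓ 2184:Sun 2185:Mon 2186:Tue 2187:Wed 2188:Fri✓ 2189:Sat✓ 2190:Sun 2191:Mon 2192:Wed 2193:Thu✓ 2194:Fri✓ 2195:Sat✓ 2196:Mon
Years with five Saturdays: 2161, 2165, 2166, 2167, 2171, 2172, 2176, 2177, 2178, 2182, 2183, 2188, 2189, 2193, 2194, 2195 → 16.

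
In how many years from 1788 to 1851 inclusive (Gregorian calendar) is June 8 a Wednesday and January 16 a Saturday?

Check each year's weekday for June 8 and January 16:
  1788: Sun/Wed  1789: Mon/Fri  1790: Tue/Sat  1791: Wed/Sun  1792: Fri/Mon  1793: Sat/Wed  1794: Sun/Thu  1795: Mon/Fri  1796: Wed/Sat ✓  1797: Thu/Mon  1798: Fri/Tue  1799: Sat/Wed  1800: Sun/Thu  1801: Mon/Fri  …(36 more)…  1838: Fri/Tue  1839: Sat/Wed  1840: Mon/Thu  1841: Tue/Sat  1842: Wed/Sun  1843: Thu/Mon  1844: Sat/Tue  1845: Sun/Thu  1846: Mon/Fri  1847: Tue/Sat  1848: Thu/Sun  1849: Fri/Tue  1850: Sat/Wed  1851: Sun/Thu
Both conditions hold in: 1796, 1808, 1836 — 3.

3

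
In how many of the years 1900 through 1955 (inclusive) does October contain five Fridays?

October has 31 days; it has five Fridays when Friday falls among the first (month-length − 28) days — i.e. when October 1 is one of Friday/Thursday/Wednesday.
October 1 by year: 1900:Mon 1901:Tue 1902:Wed✓ 1903:Thu✓ 1904:Sat 1905:Sun 1906:Mon 1907:Tue 1908:Thu✓ 1909:Fri✓ 1910:Sat 1911:Sun 1912:Tue 1913:Wed✓ 1914:Thu✓ …(26 more)… 1941:Wed✓ 1942:Thu✓ 1943:Fri✓ 1944:Sun 1945:Mon 1946:Tue 1947:Wed✓ 1948:Fri✓ 1949:Sat 1950:Sun 1951:Mon 1952:Wed✓ 1953:Thu✓ 1954:Fri✓ 1955:Sat
Years with five Fridays: 1902, 1903, 1908, 1909, 1913, 1914, 1915, 1919, 1920, 1924, 1925, 1926, 1930, 1931, 1936, 1937, 1941, 1942, 1943, 1947, 1948, 1952, 1953, 1954 → 24.

24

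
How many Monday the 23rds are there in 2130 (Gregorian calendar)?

2

Check the 23rd of each month of 2130: Jan 23: Mon, Feb 23: Thu, Mar 23: Thu, Apr 23: Sun, May 23: Tue, Jun 23: Fri, Jul 23: Sun, Aug 23: Wed, Sep 23: Sat, Oct 23: Mon, Nov 23: Thu, Dec 23: Sat.
Monday occurs in January, October — 2 months.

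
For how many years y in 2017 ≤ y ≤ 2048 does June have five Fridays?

10

June has 30 days; it has five Fridays when Friday falls among the first (month-length − 28) days — i.e. when June 1 is one of Friday/Thursday.
June 1 by year: 2017:Thu✓ 2018:Fri✓ 2019:Sat 2020:Mon 2021:Tue 2022:Wed 2023:Thu✓ 2024:Sat 2025:Sun 2026:Mon 2027:Tue 2028:Thu✓ 2029:Fri✓ 2030:Sat 2031:Sun 2032:Tue 2033:Wed 2034:Thu✓ 2035:Fri✓ 2036:Sun 2037:Mon 2038:Tue 2039:Wed 2040:Fri✓ 2041:Sat 2042:Sun 2043:Mon 2044:Wed 2045:Thu✓ 2046:Fri✓ 2047:Sat 2048:Mon
Years with five Fridays: 2017, 2018, 2023, 2028, 2029, 2034, 2035, 2040, 2045, 2046 → 10.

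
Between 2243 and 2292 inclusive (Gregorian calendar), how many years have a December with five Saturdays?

December has 31 days; it has five Saturdays when Saturday falls among the first (month-length − 28) days — i.e. when December 1 is one of Saturday/Friday/Thursday.
December 1 by year: 2243:Fri✓ 2244:Sun 2245:Mon 2246:Tue 2247:Wed 2248:Fri✓ 2249:Sat✓ 2250:Sun 2251:Mon 2252:Wed 2253:Thu✓ 2254:Fri✓ 2255:Sat✓ 2256:Mon 2257:Tue …(20 more)… 2278:Sun 2279:Mon 2280:Wed 2281:Thu✓ 2282:Fri✓ 2283:Sat✓ 2284:Mon 2285:Tue 2286:Wed 2287:Thu✓ 2288:Sat✓ 2289:Sun 2290:Mon 2291:Tue 2292:Thu✓
Years with five Saturdays: 2243, 2248, 2249, 2253, 2254, 2255, 2259, 2260, 2264, 2265, 2266, 2270, 2271, 2276, 2277, 2281, 2282, 2283, 2287, 2288, 2292 → 21.

21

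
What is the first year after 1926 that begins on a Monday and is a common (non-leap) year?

Jan 1 advances by 2 weekdays after a leap year and by 1 after a common year.
1926: Jan 1 is Friday.
1927: Saturday
1928: Sunday (leap)
1929: Tuesday
1930: Wednesday
1931: Thursday
1932: Friday (leap)
1933: Sunday
1934: Monday
1934 begins on a Monday and is a common year.

1934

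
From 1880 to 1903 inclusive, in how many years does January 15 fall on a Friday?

3

Track January 15's weekday year by year (advancing +1, or +2 across a Feb 29):
  1880: Thu  1881: Sat (+2)  1882: Sun (+1)  1883: Mon (+1)  1884: Tue (+1)
  1885: Thu (+2)  1886: Fri (+1) ✓  1887: Sat (+1)  1888: Sun (+1)  1889: Tue (+2)
  1890: Wed (+1)  1891: Thu (+1)  1892: Fri (+1) ✓  1893: Sun (+2)  1894: Mon (+1)
  1895: Tue (+1)  1896: Wed (+1)  1897: Fri (+2) ✓  1898: Sat (+1)  1899: Sun (+1)
  1900: Mon (+1)  1901: Tue (+1)  1902: Wed (+1)  1903: Thu (+1)
Friday years: 1886, 1892, 1897 — 3 in total.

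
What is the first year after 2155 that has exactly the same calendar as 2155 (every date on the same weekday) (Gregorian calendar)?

Two years share a calendar iff Jan 1 falls on the same weekday and both are leap or both are common. 2155: Jan 1 is Wednesday, common year.
2156: Jan 1 Thursday, leap
2157: Jan 1 Saturday, common
2158: Jan 1 Sunday, common
2159: Jan 1 Monday, common
2160: Jan 1 Tuesday, leap
2161: Jan 1 Thursday, common
2162: Jan 1 Friday, common
2163: Jan 1 Saturday, common
2164: Jan 1 Sunday, leap
2165: Jan 1 Tuesday, common
2166: Jan 1 Wednesday, common
2166 matches on both conditions.

2166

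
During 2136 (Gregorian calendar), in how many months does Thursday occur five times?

4

A month of length L has five Thursdays iff its first Thursday is on day ≤ L−28 (so day 1–3 in a 31-day month, 1–2 in a 30-day month, day 1 in a leap February).
Checking each month of 2136: Jan starts Sun (31d); Feb starts Wed (29d); Mar starts Thu (31d) ✓; Apr starts Sun (30d); May starts Tue (31d) ✓; Jun starts Fri (30d); Jul starts Sun (31d); Aug starts Wed (31d) ✓; Sep starts Sat (30d); Oct starts Mon (31d); Nov starts Thu (30d) ✓; Dec starts Sat (31d).
Five-Thursday months: March, May, August, November → 4.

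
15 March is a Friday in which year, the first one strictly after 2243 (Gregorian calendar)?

From one year to the next, a fixed date's weekday advances by 1, or by 2 when a Feb 29 lies between the two dates.
2243: March 15 is Wednesday.
2244: Friday (+2)
15 March falls on a Friday in 2244.

2244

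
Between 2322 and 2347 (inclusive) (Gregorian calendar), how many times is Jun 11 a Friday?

Track Jun 11's weekday year by year (advancing +1, or +2 across a Feb 29):
  2322: Sun  2323: Mon (+1)  2324: Wed (+2)  2325: Thu (+1)  2326: Fri (+1) ✓
  2327: Sat (+1)  2328: Mon (+2)  2329: Tue (+1)  2330: Wed (+1)  2331: Thu (+1)
  2332: Sat (+2)  2333: Sun (+1)  2334: Mon (+1)  2335: Tue (+1)  2336: Thu (+2)
  2337: Fri (+1) ✓  2338: Sat (+1)  2339: Sun (+1)  2340: Tue (+2)  2341: Wed (+1)
  2342: Thu (+1)  2343: Fri (+1) ✓  2344: Sun (+2)  2345: Mon (+1)  2346: Tue (+1)
  2347: Wed (+1)
Friday years: 2326, 2337, 2343 — 3 in total.

3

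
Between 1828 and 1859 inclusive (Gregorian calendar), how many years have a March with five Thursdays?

March has 31 days; it has five Thursdays when Thursday falls among the first (month-length − 28) days — i.e. when March 1 is one of Thursday/Wednesday/Tuesday.
March 1 by year: 1828:Sat 1829:Sun 1830:Mon 1831:Tue✓ 1832:Thu✓ 1833:Fri 1834:Sat 1835:Sun 1836:Tue✓ 1837:Wed✓ 1838:Thu✓ 1839:Fri 1840:Sun 1841:Mon 1842:Tue✓ 1843:Wed✓ 1844:Fri 1845:Sat 1846:Sun 1847:Mon 1848:Wed✓ 1849:Thu✓ 1850:Fri 1851:Sat 1852:Mon 1853:Tue✓ 1854:Wed✓ 1855:Thu✓ 1856:Sat 1857:Sun 1858:Mon 1859:Tue✓
Years with five Thursdays: 1831, 1832, 1836, 1837, 1838, 1842, 1843, 1848, 1849, 1853, 1854, 1855, 1859 → 13.

13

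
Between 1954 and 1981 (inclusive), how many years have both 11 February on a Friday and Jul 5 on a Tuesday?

Check each year's weekday for 11 February and Jul 5:
  1954: Thu/Mon  1955: Fri/Tue ✓  1956: Sat/Thu  1957: Mon/Fri  1958: Tue/Sat  1959: Wed/Sun  1960: Thu/Tue  1961: Sat/Wed  1962: Sun/Thu  1963: Mon/Fri  1964: Tue/Sun  1965: Thu/Mon  1966: Fri/Tue ✓  1967: Sat/Wed  1968: Sun/Fri  1969: Tue/Sat  1970: Wed/Sun  1971: Thu/Mon  1972: Fri/Wed  1973: Sun/Thu  1974: Mon/Fri  1975: Tue/Sat  1976: Wed/Mon  1977: Fri/Tue ✓  1978: Sat/Wed  1979: Sun/Thu  1980: Mon/Sat  1981: Wed/Sun
Both conditions hold in: 1955, 1966, 1977 — 3.

3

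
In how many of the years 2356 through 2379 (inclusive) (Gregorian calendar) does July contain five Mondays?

July has 31 days; it has five Mondays when Monday falls among the first (month-length − 28) days — i.e. when July 1 is one of Monday/Sunday/Saturday.
July 1 by year: 2356:Sun✓ 2357:Mon✓ 2358:Tue 2359:Wed 2360:Fri 2361:Sat✓ 2362:Sun✓ 2363:Mon✓ 2364:Wed 2365:Thu 2366:Fri 2367:Sat✓ 2368:Mon✓ 2369:Tue 2370:Wed 2371:Thu 2372:Sat✓ 2373:Sun✓ 2374:Mon✓ 2375:Tue 2376:Thu 2377:Fri 2378:Sat✓ 2379:Sun✓
Years with five Mondays: 2356, 2357, 2361, 2362, 2363, 2367, 2368, 2372, 2373, 2374, 2378, 2379 → 12.

12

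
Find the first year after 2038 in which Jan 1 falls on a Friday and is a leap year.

2044

Jan 1 advances by 2 weekdays after a leap year and by 1 after a common year.
2038: Jan 1 is Friday.
2039: Saturday
2040: Sunday (leap)
2041: Tuesday
2042: Wednesday
2043: Thursday
2044: Friday (leap)
2044 begins on a Friday and is a leap year.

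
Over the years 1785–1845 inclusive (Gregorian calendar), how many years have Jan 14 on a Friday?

Track Jan 14's weekday year by year (advancing +1, or +2 across a Feb 29):
  1785: Fri ✓  1786: Sat (+1)  1787: Sun (+1)  1788: Mon (+1)  1789: Wed (+2)
  1790: Thu (+1)  1791: Fri (+1) ✓  1792: Sat (+1)  1793: Mon (+2)  1794: Tue (+1)
  1795: Wed (+1)  1796: Thu (+1)  1797: Sat (+2)  1798: Sun (+1)  … (33 more years) …
  1832: Sat (+1)  1833: Mon (+2)  1834: Tue (+1)  1835: Wed (+1)  1836: Thu (+1)
  1837: Sat (+2)  1838: Sun (+1)  1839: Mon (+1)  1840: Tue (+1)  1841: Thu (+2)
  1842: Fri (+1) ✓  1843: Sat (+1)  1844: Sun (+1)  1845: Tue (+2)
Friday years: 1785, 1791, 1803, 1814, 1820, 1825, 1831, 1842 — 8 in total.

8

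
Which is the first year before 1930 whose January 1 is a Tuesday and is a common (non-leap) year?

Jan 1 advances by 2 weekdays after a leap year and by 1 after a common year.
1930: Jan 1 is Wednesday.
1929: Tuesday
1929 begins on a Tuesday and is a common year.

1929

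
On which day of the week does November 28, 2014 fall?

January 1, 2014 is a Wednesday.
November 28 is day 332 of the year, i.e. 331 days after Jan 1.
331 mod 7 = 2, so advance 2 weekdays from Wednesday: Friday.

Friday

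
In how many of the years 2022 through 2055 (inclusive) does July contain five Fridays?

15

July has 31 days; it has five Fridays when Friday falls among the first (month-length − 28) days — i.e. when July 1 is one of Friday/Thursday/Wednesday.
July 1 by year: 2022:Fri✓ 2023:Sat 2024:Mon 2025:Tue 2026:Wed✓ 2027:Thu✓ 2028:Sat 2029:Sun 2030:Mon 2031:Tue 2032:Thu✓ 2033:Fri✓ 2034:Sat 2035:Sun 2036:Tue …(4 more)… 2041:Mon 2042:Tue 2043:Wed✓ 2044:Fri✓ 2045:Sat 2046:Sun 2047:Mon 2048:Wed✓ 2049:Thu✓ 2050:Fri✓ 2051:Sat 2052:Mon 2053:Tue 2054:Wed✓ 2055:Thu✓
Years with five Fridays: 2022, 2026, 2027, 2032, 2033, 2037, 2038, 2039, 2043, 2044, 2048, 2049, 2050, 2054, 2055 → 15.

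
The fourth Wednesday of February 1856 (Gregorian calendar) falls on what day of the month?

27

February 1, 1856 is a Friday, so the first Wednesday is the 6th.
The fourth Wednesday is 6 + 21 = 27.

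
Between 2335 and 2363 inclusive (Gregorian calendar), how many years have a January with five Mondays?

January has 31 days; it has five Mondays when Monday falls among the first (month-length − 28) days — i.e. when January 1 is one of Monday/Sunday/Saturday.
January 1 by year: 2335:Tue 2336:Wed 2337:Fri 2338:Sat✓ 2339:Sun✓ 2340:Mon✓ 2341:Wed 2342:Thu 2343:Fri 2344:Sat✓ 2345:Mon✓ 2346:Tue 2347:Wed 2348:Thu 2349:Sat✓ 2350:Sun✓ 2351:Mon✓ 2352:Tue 2353:Thu 2354:Fri 2355:Sat✓ 2356:Sun✓ 2357:Tue 2358:Wed 2359:Thu 2360:Fri 2361:Sun✓ 2362:Mon✓ 2363:Tue
Years with five Mondays: 2338, 2339, 2340, 2344, 2345, 2349, 2350, 2351, 2355, 2356, 2361, 2362 → 12.

12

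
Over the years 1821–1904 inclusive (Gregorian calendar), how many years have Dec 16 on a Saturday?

Track Dec 16's weekday year by year (advancing +1, or +2 across a Feb 29):
  1821: Sun  1822: Mon (+1)  1823: Tue (+1)  1824: Thu (+2)  1825: Fri (+1)
  1826: Sat (+1) ✓  1827: Sun (+1)  1828: Tue (+2)  1829: Wed (+1)  1830: Thu (+1)
  1831: Fri (+1)  1832: Sun (+2)  1833: Mon (+1)  1834: Tue (+1)  … (56 more years) …
  1891: Wed (+1)  1892: Fri (+2)  1893: Sat (+1) ✓  1894: Sun (+1)  1895: Mon (+1)
  1896: Wed (+2)  1897: Thu (+1)  1898: Fri (+1)  1899: Sat (+1) ✓  1900: Sun (+1)
  1901: Mon (+1)  1902: Tue (+1)  1903: Wed (+1)  1904: Fri (+2)
Saturday years: 1826, 1837, 1843, 1848, 1854, 1865, 1871, 1876, 1882, 1893, 1899 — 11 in total.

11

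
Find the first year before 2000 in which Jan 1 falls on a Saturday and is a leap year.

1972

Jan 1 advances by 2 weekdays after a leap year and by 1 after a common year.
2000: Jan 1 is Saturday (leap).
1999: Friday
1998: Thursday
1997: Wednesday
1996: Monday (leap)
1995: Sunday
1994: Saturday
1993: Friday
1992: Wednesday (leap)
1991: Tuesday
1990: Monday
1989: Sunday
1988: Friday (leap)
1987: Thursday
1986: Wednesday
1985: Tuesday
1984: Sunday (leap)
1983: Saturday
1982: Friday
1981: Thursday
1980: Tuesday (leap)
1979: Monday
1978: Sunday
1977: Saturday
1976: Thursday (leap)
1975: Wednesday
1974: Tuesday
1973: Monday
1972: Saturday (leap)
1972 begins on a Saturday and is a leap year.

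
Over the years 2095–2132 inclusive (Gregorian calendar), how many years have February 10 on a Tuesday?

5

Track February 10's weekday year by year (advancing +1, or +2 across a Feb 29):
  2095: Thu  2096: Fri (+1)  2097: Sun (+2)  2098: Mon (+1)  2099: Tue (+1) ✓
  2100: Wed (+1)  2101: Thu (+1)  2102: Fri (+1)  2103: Sat (+1)  2104: Sun (+1)
  2105: Tue (+2) ✓  2106: Wed (+1)  2107: Thu (+1)  2108: Fri (+1)  … (10 more years) …
  2119: Fri (+1)  2120: Sat (+1)  2121: Mon (+2)  2122: Tue (+1) ✓  2123: Wed (+1)
  2124: Thu (+1)  2125: Sat (+2)  2126: Sun (+1)  2127: Mon (+1)  2128: Tue (+1) ✓
  2129: Thu (+2)  2130: Fri (+1)  2131: Sat (+1)  2132: Sun (+1)
Tuesday years: 2099, 2105, 2111, 2122, 2128 — 5 in total.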